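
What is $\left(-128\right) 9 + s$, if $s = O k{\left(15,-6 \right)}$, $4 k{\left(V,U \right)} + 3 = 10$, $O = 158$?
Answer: $- \frac{1751}{2} \approx -875.5$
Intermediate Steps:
$k{\left(V,U \right)} = \frac{7}{4}$ ($k{\left(V,U \right)} = - \frac{3}{4} + \frac{1}{4} \cdot 10 = - \frac{3}{4} + \frac{5}{2} = \frac{7}{4}$)
$s = \frac{553}{2}$ ($s = 158 \cdot \frac{7}{4} = \frac{553}{2} \approx 276.5$)
$\left(-128\right) 9 + s = \left(-128\right) 9 + \frac{553}{2} = -1152 + \frac{553}{2} = - \frac{1751}{2}$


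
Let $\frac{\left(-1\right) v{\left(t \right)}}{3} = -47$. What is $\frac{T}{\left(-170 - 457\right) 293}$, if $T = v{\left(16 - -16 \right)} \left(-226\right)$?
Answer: $\frac{10622}{61237} \approx 0.17346$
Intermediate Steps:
$v{\left(t \right)} = 141$ ($v{\left(t \right)} = \left(-3\right) \left(-47\right) = 141$)
$T = -31866$ ($T = 141 \left(-226\right) = -31866$)
$\frac{T}{\left(-170 - 457\right) 293} = - \frac{31866}{\left(-170 - 457\right) 293} = - \frac{31866}{\left(-627\right) 293} = - \frac{31866}{-183711} = \left(-31866\right) \left(- \frac{1}{183711}\right) = \frac{10622}{61237}$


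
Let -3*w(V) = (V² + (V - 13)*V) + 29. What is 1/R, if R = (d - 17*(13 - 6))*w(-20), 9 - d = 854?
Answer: 1/349932 ≈ 2.8577e-6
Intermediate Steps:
d = -845 (d = 9 - 1*854 = 9 - 854 = -845)
w(V) = -29/3 - V²/3 - V*(-13 + V)/3 (w(V) = -((V² + (V - 13)*V) + 29)/3 = -((V² + (-13 + V)*V) + 29)/3 = -((V² + V*(-13 + V)) + 29)/3 = -(29 + V² + V*(-13 + V))/3 = -29/3 - V²/3 - V*(-13 + V)/3)
R = 349932 (R = (-845 - 17*(13 - 6))*(-29/3 - ⅔*(-20)² + (13/3)*(-20)) = (-845 - 17*7)*(-29/3 - ⅔*400 - 260/3) = (-845 - 119)*(-29/3 - 800/3 - 260/3) = -964*(-363) = 349932)
1/R = 1/349932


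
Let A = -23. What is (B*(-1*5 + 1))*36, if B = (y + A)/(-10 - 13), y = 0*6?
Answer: -144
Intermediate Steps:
y = 0
B = 1 (B = (0 - 23)/(-10 - 13) = -23/(-23) = -23*(-1/23) = 1)
(B*(-1*5 + 1))*36 = (1*(-1*5 + 1))*36 = (1*(-5 + 1))*36 = (1*(-4))*36 = -4*36 = -144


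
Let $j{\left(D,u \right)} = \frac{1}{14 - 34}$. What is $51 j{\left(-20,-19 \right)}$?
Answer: $- \frac{51}{20} \approx -2.55$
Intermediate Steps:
$j{\left(D,u \right)} = - \frac{1}{20}$ ($j{\left(D,u \right)} = \frac{1}{-20} = - \frac{1}{20}$)
$51 j{\left(-20,-19 \right)} = 51 \left(- \frac{1}{20}\right) = - \frac{51}{20}$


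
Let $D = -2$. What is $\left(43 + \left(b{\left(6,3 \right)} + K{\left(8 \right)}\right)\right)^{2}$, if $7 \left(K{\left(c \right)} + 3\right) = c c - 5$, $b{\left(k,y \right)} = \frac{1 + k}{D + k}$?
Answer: $\frac{1974025}{784} \approx 2517.9$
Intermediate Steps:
$b{\left(k,y \right)} = \frac{1 + k}{-2 + k}$
$K{\left(c \right)} = - \frac{26}{7} + \frac{c^{2}}{7}$ ($K{\left(c \right)} = -3 + \frac{c c - 5}{7} = -3 + \frac{c^{2} - 5}{7} = -3 + \frac{-5 + c^{2}}{7} = -3 + \left(- \frac{5}{7} + \frac{c^{2}}{7}\right) = - \frac{26}{7} + \frac{c^{2}}{7}$)
$\left(43 + \left(b{\left(6,3 \right)} + K{\left(8 \right)}\right)\right)^{2} = \left(43 - \left(\frac{26}{7} - \frac{64}{7} - \frac{1 + 6}{-2 + 6}\right)\right)^{2} = \left(43 + \left(\frac{1}{4} \cdot 7 + \left(- \frac{26}{7} + \frac{1}{7} \cdot 64\right)\right)\right)^{2} = \left(43 + \left(\frac{1}{4} \cdot 7 + \left(- \frac{26}{7} + \frac{64}{7}\right)\right)\right)^{2} = \left(43 + \left(\frac{7}{4} + \frac{38}{7}\right)\right)^{2} = \left(43 + \frac{201}{28}\right)^{2} = \left(\frac{1405}{28}\right)^{2} = \frac{1974025}{784}$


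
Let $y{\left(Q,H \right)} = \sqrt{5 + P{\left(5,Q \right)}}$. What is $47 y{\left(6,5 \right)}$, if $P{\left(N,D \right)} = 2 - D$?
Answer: $47$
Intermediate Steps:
$y{\left(Q,H \right)} = \sqrt{7 - Q}$ ($y{\left(Q,H \right)} = \sqrt{5 - \left(-2 + Q\right)} = \sqrt{7 - Q}$)
$47 y{\left(6,5 \right)} = 47 \sqrt{7 - 6} = 47 \sqrt{1} = 47 \cdot 1 = 47$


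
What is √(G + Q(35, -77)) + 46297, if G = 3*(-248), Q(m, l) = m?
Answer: 46297 + I*√709 ≈ 46297.0 + 26.627*I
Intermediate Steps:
G = -744
√(G + Q(35, -77)) + 46297 = √(-744 + 35) + 46297 = √(-709) + 46297 = I*√709 + 46297 = 46297 + I*√709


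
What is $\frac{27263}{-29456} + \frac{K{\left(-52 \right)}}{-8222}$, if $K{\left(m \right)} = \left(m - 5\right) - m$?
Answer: $- \frac{112004553}{121093616} \approx -0.92494$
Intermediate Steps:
$K{\left(m \right)} = -5$ ($K{\left(m \right)} = \left(m - 5\right) - m = \left(-5 + m\right) - m = -5$)
$\frac{27263}{-29456} + \frac{K{\left(-52 \right)}}{-8222} = \frac{27263}{-29456} - \frac{5}{-8222} = 27263 \left(- \frac{1}{29456}\right) - - \frac{5}{8222} = - \frac{27263}{29456} + \frac{5}{8222} = - \frac{112004553}{121093616}$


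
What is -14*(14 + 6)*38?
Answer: -10640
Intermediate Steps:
-14*(14 + 6)*38 = -14*20*38 = -280*38 = -10640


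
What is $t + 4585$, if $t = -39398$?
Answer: $-34813$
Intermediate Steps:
$t + 4585 = -39398 + 4585 = -34813$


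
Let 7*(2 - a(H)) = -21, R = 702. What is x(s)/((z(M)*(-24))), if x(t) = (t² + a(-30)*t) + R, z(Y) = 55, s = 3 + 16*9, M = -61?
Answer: -3841/220 ≈ -17.459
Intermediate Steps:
a(H) = 5 (a(H) = 2 - ⅐*(-21) = 2 + 3 = 5)
s = 147 (s = 3 + 144 = 147)
x(t) = 702 + t² + 5*t (x(t) = (t² + 5*t) + 702 = 702 + t² + 5*t)
x(s)/((z(M)*(-24))) = (702 + 147² + 5*147)/((55*(-24))) = (702 + 21609 + 735)/(-1320) = 23046*(-1/1320) = -3841/220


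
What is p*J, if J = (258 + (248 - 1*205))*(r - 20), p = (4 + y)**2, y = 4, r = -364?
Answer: -7397376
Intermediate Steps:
p = 64 (p = (4 + 4)**2 = 8**2 = 64)
J = -115584 (J = (258 + (248 - 1*205))*(-364 - 20) = (258 + (248 - 205))*(-384) = (258 + 43)*(-384) = 301*(-384) = -115584)
p*J = 64*(-115584) = -7397376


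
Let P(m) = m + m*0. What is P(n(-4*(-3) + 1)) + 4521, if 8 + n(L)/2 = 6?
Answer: 4517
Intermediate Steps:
n(L) = -4 (n(L) = -16 + 2*6 = -16 + 12 = -4)
P(m) = m (P(m) = m + 0 = m)
P(n(-4*(-3) + 1)) + 4521 = -4 + 4521 = 4517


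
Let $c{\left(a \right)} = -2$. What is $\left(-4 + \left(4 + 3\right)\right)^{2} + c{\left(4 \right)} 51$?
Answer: $-93$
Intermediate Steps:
$\left(-4 + \left(4 + 3\right)\right)^{2} + c{\left(4 \right)} 51 = \left(-4 + \left(4 + 3\right)\right)^{2} - 102 = \left(-4 + 7\right)^{2} - 102 = 3^{2} - 102 = 9 - 102 = -93$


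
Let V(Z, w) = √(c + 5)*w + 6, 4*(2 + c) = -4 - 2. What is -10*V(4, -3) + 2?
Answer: -58 + 15*√6 ≈ -21.258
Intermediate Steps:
c = -7/2 (c = -2 + (-4 - 2)/4 = -2 + (¼)*(-6) = -2 - 3/2 = -7/2 ≈ -3.5000)
V(Z, w) = 6 + w*√6/2 (V(Z, w) = √(-7/2 + 5)*w + 6 = √(3/2)*w + 6 = (√6/2)*w + 6 = w*√6/2 + 6 = 6 + w*√6/2)
-10*V(4, -3) + 2 = -10*(6 + (½)*(-3)*√6) + 2 = -10*(6 - 3*√6/2) + 2 = (-60 + 15*√6) + 2 = -58 + 15*√6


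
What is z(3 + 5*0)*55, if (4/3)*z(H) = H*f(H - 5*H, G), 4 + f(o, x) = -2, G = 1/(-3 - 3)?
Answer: -1485/2 ≈ -742.50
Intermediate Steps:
G = -⅙ (G = 1/(-6) = -⅙ ≈ -0.16667)
f(o, x) = -6 (f(o, x) = -4 - 2 = -6)
z(H) = -9*H/2 (z(H) = 3*(H*(-6))/4 = 3*(-6*H)/4 = -9*H/2)
z(3 + 5*0)*55 = -9*(3 + 5*0)/2*55 = -9*(3 + 0)/2*55 = -9/2*3*55 = -27/2*55 = -1485/2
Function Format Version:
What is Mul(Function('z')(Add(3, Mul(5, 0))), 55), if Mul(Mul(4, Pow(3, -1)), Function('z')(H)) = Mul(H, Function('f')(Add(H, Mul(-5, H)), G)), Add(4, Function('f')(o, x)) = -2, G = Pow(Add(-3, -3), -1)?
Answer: Rational(-1485, 2) ≈ -742.50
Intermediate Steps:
G = Rational(-1, 6) (G = Pow(-6, -1) = Rational(-1, 6) ≈ -0.16667)
Function('f')(o, x) = -6 (Function('f')(o, x) = Add(-4, -2) = -6)
Function('z')(H) = Mul(Rational(-9, 2), H) (Function('z')(H) = Mul(Rational(3, 4), Mul(H, -6)) = Mul(Rational(3, 4), Mul(-6, H)) = Mul(Rational(-9, 2), H))
Mul(Function('z')(Add(3, Mul(5, 0))), 55) = Mul(Mul(Rational(-9, 2), Add(3, Mul(5, 0))), 55) = Mul(Mul(Rational(-9, 2), Add(3, 0)), 55) = Mul(Mul(Rational(-9, 2), 3), 55) = Mul(Rational(-27, 2), 55) = Rational(-1485, 2)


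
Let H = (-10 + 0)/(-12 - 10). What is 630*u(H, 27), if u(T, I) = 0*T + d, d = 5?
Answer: 3150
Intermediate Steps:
H = 5/11 (H = -10/(-22) = -10*(-1/22) = 5/11 ≈ 0.45455)
u(T, I) = 5 (u(T, I) = 0*T + 5 = 0 + 5 = 5)
630*u(H, 27) = 630*5 = 3150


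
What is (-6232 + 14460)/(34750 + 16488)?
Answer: 22/137 ≈ 0.16058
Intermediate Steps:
(-6232 + 14460)/(34750 + 16488) = 8228/51238 = 8228*(1/51238) = 22/137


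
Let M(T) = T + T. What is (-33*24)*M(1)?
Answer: -1584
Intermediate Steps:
M(T) = 2*T
(-33*24)*M(1) = (-33*24)*(2*1) = -792*2 = -1584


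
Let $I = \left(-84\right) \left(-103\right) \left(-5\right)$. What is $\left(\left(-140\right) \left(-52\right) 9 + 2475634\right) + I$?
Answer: $2497894$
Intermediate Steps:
$I = -43260$ ($I = 8652 \left(-5\right) = -43260$)
$\left(\left(-140\right) \left(-52\right) 9 + 2475634\right) + I = \left(\left(-140\right) \left(-52\right) 9 + 2475634\right) - 43260 = \left(7280 \cdot 9 + 2475634\right) - 43260 = \left(65520 + 2475634\right) - 43260 = 2541154 - 43260 = 2497894$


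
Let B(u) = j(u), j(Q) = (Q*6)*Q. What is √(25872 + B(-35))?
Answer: 7*√678 ≈ 182.27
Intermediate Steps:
j(Q) = 6*Q² (j(Q) = (6*Q)*Q = 6*Q²)
B(u) = 6*u²
√(25872 + B(-35)) = √(25872 + 6*(-35)²) = √(25872 + 6*1225) = √(25872 + 7350) = √33222 = 7*√678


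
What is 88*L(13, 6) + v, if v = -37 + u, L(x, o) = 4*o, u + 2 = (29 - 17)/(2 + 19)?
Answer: 14515/7 ≈ 2073.6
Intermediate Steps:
u = -10/7 (u = -2 + (29 - 17)/(2 + 19) = -2 + 12/21 = -2 + 12*(1/21) = -2 + 4/7 = -10/7 ≈ -1.4286)
v = -269/7 (v = -37 - 10/7 = -269/7 ≈ -38.429)
88*L(13, 6) + v = 88*(4*6) - 269/7 = 88*24 - 269/7 = 2112 - 269/7 = 14515/7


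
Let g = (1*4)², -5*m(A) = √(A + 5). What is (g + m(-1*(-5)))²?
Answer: (80 - √10)²/25 ≈ 236.16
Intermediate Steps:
m(A) = -√(5 + A)/5 (m(A) = -√(A + 5)/5 = -√(5 + A)/5)
g = 16 (g = 4² = 16)
(g + m(-1*(-5)))² = (16 - √(5 - 1*(-5))/5)² = (16 - √(5 + 5)/5)² = (16 - √10/5)²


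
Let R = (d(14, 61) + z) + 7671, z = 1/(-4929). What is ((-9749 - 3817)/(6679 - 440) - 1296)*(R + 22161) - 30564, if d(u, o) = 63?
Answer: -23419472731024/602981 ≈ -3.8839e+7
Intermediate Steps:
z = -1/4929 ≈ -0.00020288
R = 38120885/4929 (R = (63 - 1/4929) + 7671 = 310526/4929 + 7671 = 38120885/4929 ≈ 7734.0)
((-9749 - 3817)/(6679 - 440) - 1296)*(R + 22161) - 30564 = ((-9749 - 3817)/(6679 - 440) - 1296)*(38120885/4929 + 22161) - 30564 = (-13566/6239 - 1296)*(147352454/4929) - 30564 = (-13566*1/6239 - 1296)*(147352454/4929) - 30564 = (-798/367 - 1296)*(147352454/4929) - 30564 = -476430/367*147352454/4929 - 30564 = -23401043219740/602981 - 30564 = -23419472731024/602981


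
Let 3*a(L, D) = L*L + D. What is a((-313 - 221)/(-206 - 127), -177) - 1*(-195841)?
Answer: 7236721750/36963 ≈ 1.9578e+5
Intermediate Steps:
a(L, D) = D/3 + L**2/3 (a(L, D) = (L*L + D)/3 = (L**2 + D)/3 = (D + L**2)/3 = D/3 + L**2/3)
a((-313 - 221)/(-206 - 127), -177) - 1*(-195841) = ((1/3)*(-177) + ((-313 - 221)/(-206 - 127))**2/3) - 1*(-195841) = (-59 + (-534/(-333))**2/3) + 195841 = (-59 + (-534*(-1/333))**2/3) + 195841 = (-59 + (178/111)**2/3) + 195841 = (-59 + (1/3)*(31684/12321)) + 195841 = (-59 + 31684/36963) + 195841 = -2149133/36963 + 195841 = 7236721750/36963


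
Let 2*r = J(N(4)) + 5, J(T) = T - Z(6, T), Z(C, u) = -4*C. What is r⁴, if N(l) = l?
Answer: 1185921/16 ≈ 74120.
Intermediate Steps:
J(T) = 24 + T (J(T) = T - (-4)*6 = T - 1*(-24) = T + 24 = 24 + T)
r = 33/2 (r = ((24 + 4) + 5)/2 = (28 + 5)/2 = (½)*33 = 33/2 ≈ 16.500)
r⁴ = (33/2)⁴ = 1185921/16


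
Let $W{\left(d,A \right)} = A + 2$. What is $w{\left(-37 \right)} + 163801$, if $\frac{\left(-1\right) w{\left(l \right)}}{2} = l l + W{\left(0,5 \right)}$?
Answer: $161049$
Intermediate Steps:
$W{\left(d,A \right)} = 2 + A$
$w{\left(l \right)} = -14 - 2 l^{2}$ ($w{\left(l \right)} = - 2 \left(l l + \left(2 + 5\right)\right) = - 2 \left(l^{2} + 7\right) = - 2 \left(7 + l^{2}\right) = -14 - 2 l^{2}$)
$w{\left(-37 \right)} + 163801 = \left(-14 - 2 \left(-37\right)^{2}\right) + 163801 = \left(-14 - 2738\right) + 163801 = -2752 + 163801 = 161049$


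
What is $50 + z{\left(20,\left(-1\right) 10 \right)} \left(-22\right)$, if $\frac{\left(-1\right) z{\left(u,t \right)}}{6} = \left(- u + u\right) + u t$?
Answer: $-26350$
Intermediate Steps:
$z{\left(u,t \right)} = - 6 t u$ ($z{\left(u,t \right)} = - 6 \left(\left(- u + u\right) + u t\right) = - 6 \left(0 + t u\right) = - 6 t u$)
$50 + z{\left(20,\left(-1\right) 10 \right)} \left(-22\right) = 50 + \left(-6\right) \left(\left(-1\right) 10\right) 20 \left(-22\right) = 50 + \left(-6\right) \left(-10\right) 20 \left(-22\right) = 50 + 1200 \left(-22\right) = 50 - 26400 = -26350$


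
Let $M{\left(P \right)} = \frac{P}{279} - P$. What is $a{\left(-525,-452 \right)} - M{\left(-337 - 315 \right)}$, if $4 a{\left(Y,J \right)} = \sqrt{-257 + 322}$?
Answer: $- \frac{181256}{279} + \frac{\sqrt{65}}{4} \approx -647.65$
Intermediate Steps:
$a{\left(Y,J \right)} = \frac{\sqrt{65}}{4}$ ($a{\left(Y,J \right)} = \frac{\sqrt{-257 + 322}}{4} = \frac{\sqrt{65}}{4}$)
$M{\left(P \right)} = - \frac{278 P}{279}$ ($M{\left(P \right)} = P \frac{1}{279} - P = \frac{P}{279} - P = - \frac{278 P}{279}$)
$a{\left(-525,-452 \right)} - M{\left(-337 - 315 \right)} = \frac{\sqrt{65}}{4} - - \frac{278 \left(-337 - 315\right)}{279} = \frac{\sqrt{65}}{4} - \left(- \frac{278}{279}\right) \left(-652\right) = \frac{\sqrt{65}}{4} - \frac{181256}{279} = - \frac{181256}{279} + \frac{\sqrt{65}}{4}$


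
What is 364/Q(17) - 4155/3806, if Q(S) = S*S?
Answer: 184589/1099934 ≈ 0.16782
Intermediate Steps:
Q(S) = S²
364/Q(17) - 4155/3806 = 364/(17²) - 4155/3806 = 364/289 - 4155*1/3806 = 364*(1/289) - 4155/3806 = 364/289 - 4155/3806 = 184589/1099934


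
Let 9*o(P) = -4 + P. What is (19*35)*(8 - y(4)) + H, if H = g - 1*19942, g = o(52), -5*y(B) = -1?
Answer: -44249/3 ≈ -14750.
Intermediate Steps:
o(P) = -4/9 + P/9 (o(P) = (-4 + P)/9 = -4/9 + P/9)
y(B) = 1/5 (y(B) = -1/5*(-1) = 1/5)
g = 16/3 (g = -4/9 + (1/9)*52 = -4/9 + 52/9 = 16/3 ≈ 5.3333)
H = -59810/3 (H = 16/3 - 1*19942 = 16/3 - 19942 = -59810/3 ≈ -19937.)
(19*35)*(8 - y(4)) + H = (19*35)*(8 - 1*1/5) - 59810/3 = 665*(8 - 1/5) - 59810/3 = 665*(39/5) - 59810/3 = 5187 - 59810/3 = -44249/3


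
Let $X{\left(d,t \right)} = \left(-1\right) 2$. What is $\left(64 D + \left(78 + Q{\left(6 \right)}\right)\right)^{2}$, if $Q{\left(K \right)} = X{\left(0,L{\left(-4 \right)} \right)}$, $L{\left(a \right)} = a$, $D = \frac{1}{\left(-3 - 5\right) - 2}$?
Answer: $\frac{121104}{25} \approx 4844.2$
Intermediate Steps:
$D = - \frac{1}{10}$ ($D = \frac{1}{\left(-3 - 5\right) - 2} = \frac{1}{-8 - 2} = \frac{1}{-10} = - \frac{1}{10} \approx -0.1$)
$X{\left(d,t \right)} = -2$
$Q{\left(K \right)} = -2$
$\left(64 D + \left(78 + Q{\left(6 \right)}\right)\right)^{2} = \left(64 \left(- \frac{1}{10}\right) + \left(78 - 2\right)\right)^{2} = \left(- \frac{32}{5} + 76\right)^{2} = \left(\frac{348}{5}\right)^{2} = \frac{121104}{25}$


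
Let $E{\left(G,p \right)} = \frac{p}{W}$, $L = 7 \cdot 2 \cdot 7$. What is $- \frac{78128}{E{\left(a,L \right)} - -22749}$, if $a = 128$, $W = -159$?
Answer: $- \frac{12422352}{3616993} \approx -3.4344$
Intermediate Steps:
$L = 98$ ($L = 14 \cdot 7 = 98$)
$E{\left(G,p \right)} = - \frac{p}{159}$ ($E{\left(G,p \right)} = \frac{p}{-159} = p \left(- \frac{1}{159}\right) = - \frac{p}{159}$)
$- \frac{78128}{E{\left(a,L \right)} - -22749} = - \frac{78128}{\left(- \frac{1}{159}\right) 98 - -22749} = - \frac{78128}{- \frac{98}{159} + 22749} = - \frac{78128}{\frac{3616993}{159}} = \left(-78128\right) \frac{159}{3616993} = - \frac{12422352}{3616993}$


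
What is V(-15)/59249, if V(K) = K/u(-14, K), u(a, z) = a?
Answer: 15/829486 ≈ 1.8083e-5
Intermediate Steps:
V(K) = -K/14 (V(K) = K/(-14) = K*(-1/14) = -K/14)
V(-15)/59249 = -1/14*(-15)/59249 = (15/14)*(1/59249) = 15/829486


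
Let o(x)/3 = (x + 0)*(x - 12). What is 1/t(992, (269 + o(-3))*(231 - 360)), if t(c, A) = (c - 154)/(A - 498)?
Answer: -26307/419 ≈ -62.785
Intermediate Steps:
o(x) = 3*x*(-12 + x) (o(x) = 3*((x + 0)*(x - 12)) = 3*(x*(-12 + x)) = 3*x*(-12 + x))
t(c, A) = (-154 + c)/(-498 + A)
1/t(992, (269 + o(-3))*(231 - 360)) = 1/((-154 + 992)/(-498 + (269 + 3*(-3)*(-12 - 3))*(231 - 360))) = 1/(838/(-498 + (269 + 3*(-3)*(-15))*(-129))) = 1/(838/(-498 + (269 + 135)*(-129))) = 1/(838/(-498 + 404*(-129))) = 1/(838/(-498 - 52116)) = 1/(838/(-52614)) = 1/(-1/52614*838) = 1/(-419/26307) = -26307/419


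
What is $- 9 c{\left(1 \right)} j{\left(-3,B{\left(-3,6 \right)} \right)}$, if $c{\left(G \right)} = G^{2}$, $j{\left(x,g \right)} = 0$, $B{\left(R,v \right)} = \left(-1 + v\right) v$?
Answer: $0$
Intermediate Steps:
$B{\left(R,v \right)} = v \left(-1 + v\right)$
$- 9 c{\left(1 \right)} j{\left(-3,B{\left(-3,6 \right)} \right)} = - 9 \cdot 1^{2} \cdot 0 = \left(-9\right) 1 \cdot 0 = \left(-9\right) 0 = 0$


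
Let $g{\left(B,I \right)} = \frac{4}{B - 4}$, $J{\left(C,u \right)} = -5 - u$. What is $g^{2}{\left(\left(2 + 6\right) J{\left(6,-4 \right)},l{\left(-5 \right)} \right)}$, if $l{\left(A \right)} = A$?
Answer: $\frac{1}{9} \approx 0.11111$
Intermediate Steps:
$g{\left(B,I \right)} = \frac{4}{-4 + B}$
$g^{2}{\left(\left(2 + 6\right) J{\left(6,-4 \right)},l{\left(-5 \right)} \right)} = \left(\frac{4}{-4 + \left(2 + 6\right) \left(-5 - -4\right)}\right)^{2} = \left(\frac{4}{-4 + 8 \left(-5 + 4\right)}\right)^{2} = \left(\frac{4}{-4 + 8 \left(-1\right)}\right)^{2} = \left(\frac{4}{-4 - 8}\right)^{2} = \left(\frac{4}{-12}\right)^{2} = \left(4 \left(- \frac{1}{12}\right)\right)^{2} = \left(- \frac{1}{3}\right)^{2} = \frac{1}{9}$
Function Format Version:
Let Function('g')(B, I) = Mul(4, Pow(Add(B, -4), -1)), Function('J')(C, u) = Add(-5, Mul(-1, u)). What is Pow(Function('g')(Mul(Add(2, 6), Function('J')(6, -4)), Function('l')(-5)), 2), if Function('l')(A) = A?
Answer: Rational(1, 9) ≈ 0.11111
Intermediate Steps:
Function('g')(B, I) = Mul(4, Pow(Add(-4, B), -1))
Pow(Function('g')(Mul(Add(2, 6), Function('J')(6, -4)), Function('l')(-5)), 2) = Pow(Mul(4, Pow(Add(-4, Mul(Add(2, 6), Add(-5, Mul(-1, -4)))), -1)), 2) = Pow(Mul(4, Pow(Add(-4, Mul(8, Add(-5, 4))), -1)), 2) = Pow(Mul(4, Pow(Add(-4, Mul(8, -1)), -1)), 2) = Pow(Mul(4, Pow(Add(-4, -8), -1)), 2) = Pow(Mul(4, Pow(-12, -1)), 2) = Pow(Mul(4, Rational(-1, 12)), 2) = Pow(Rational(-1, 3), 2) = Rational(1, 9)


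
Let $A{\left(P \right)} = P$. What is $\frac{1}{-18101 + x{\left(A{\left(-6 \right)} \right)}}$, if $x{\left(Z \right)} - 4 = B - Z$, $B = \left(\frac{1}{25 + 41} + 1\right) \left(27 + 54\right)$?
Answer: $- \frac{22}{396193} \approx -5.5528 \cdot 10^{-5}$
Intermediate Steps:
$B = \frac{1809}{22}$ ($B = \left(\frac{1}{66} + 1\right) 81 = \frac{67}{66} \cdot 81 = \frac{1809}{22} \approx 82.227$)
$x{\left(Z \right)} = \frac{1897}{22} - Z$ ($x{\left(Z \right)} = 4 - \left(- \frac{1809}{22} + Z\right) = \frac{1897}{22} - Z$)
$\frac{1}{-18101 + x{\left(A{\left(-6 \right)} \right)}} = \frac{1}{-18101 + \left(\frac{1897}{22} - -6\right)} = \frac{1}{-18101 + \left(\frac{1897}{22} + 6\right)} = \frac{1}{-18101 + \frac{2029}{22}} = \frac{1}{- \frac{396193}{22}} = - \frac{22}{396193}$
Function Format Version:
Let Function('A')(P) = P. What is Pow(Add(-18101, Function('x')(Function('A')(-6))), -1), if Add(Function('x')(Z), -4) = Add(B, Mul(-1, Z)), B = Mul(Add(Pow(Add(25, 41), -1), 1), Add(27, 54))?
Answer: Rational(-22, 396193) ≈ -5.5528e-5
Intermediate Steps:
B = Rational(1809, 22) (B = Mul(Add(Pow(66, -1), 1), 81) = Mul(Add(Rational(1, 66), 1), 81) = Mul(Rational(67, 66), 81) = Rational(1809, 22) ≈ 82.227)
Function('x')(Z) = Add(Rational(1897, 22), Mul(-1, Z)) (Function('x')(Z) = Add(4, Add(Rational(1809, 22), Mul(-1, Z))) = Add(Rational(1897, 22), Mul(-1, Z)))
Pow(Add(-18101, Function('x')(Function('A')(-6))), -1) = Pow(Add(-18101, Add(Rational(1897, 22), Mul(-1, -6))), -1) = Pow(Add(-18101, Add(Rational(1897, 22), 6)), -1) = Pow(Add(-18101, Rational(2029, 22)), -1) = Pow(Rational(-396193, 22), -1) = Rational(-22, 396193)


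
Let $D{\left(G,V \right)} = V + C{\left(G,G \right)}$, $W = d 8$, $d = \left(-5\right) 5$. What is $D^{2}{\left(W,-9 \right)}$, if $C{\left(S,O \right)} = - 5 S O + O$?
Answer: $40083643681$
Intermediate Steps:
$C{\left(S,O \right)} = O - 5 O S$ ($C{\left(S,O \right)} = - 5 O S + O = O - 5 O S$)
$d = -25$
$W = -200$ ($W = \left(-25\right) 8 = -200$)
$D{\left(G,V \right)} = V + G \left(1 - 5 G\right)$
$D^{2}{\left(W,-9 \right)} = \left(-9 - - 200 \left(-1 + 5 \left(-200\right)\right)\right)^{2} = \left(-9 - - 200 \left(-1 - 1000\right)\right)^{2} = \left(-9 - \left(-200\right) \left(-1001\right)\right)^{2} = \left(-9 - 200200\right)^{2} = \left(-200209\right)^{2} = 40083643681$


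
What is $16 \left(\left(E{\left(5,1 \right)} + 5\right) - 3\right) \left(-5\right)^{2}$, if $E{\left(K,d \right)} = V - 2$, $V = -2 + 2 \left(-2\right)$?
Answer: $-2400$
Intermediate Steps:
$V = -6$ ($V = -2 - 4 = -6$)
$E{\left(K,d \right)} = -8$ ($E{\left(K,d \right)} = -6 - 2 = -8$)
$16 \left(\left(E{\left(5,1 \right)} + 5\right) - 3\right) \left(-5\right)^{2} = 16 \left(\left(-8 + 5\right) - 3\right) \left(-5\right)^{2} = 16 \left(-3 - 3\right) 25 = 16 \left(-6\right) 25 = \left(-96\right) 25 = -2400$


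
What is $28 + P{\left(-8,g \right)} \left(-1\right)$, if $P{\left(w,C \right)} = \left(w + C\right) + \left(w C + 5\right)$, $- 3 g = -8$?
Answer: $\frac{149}{3} \approx 49.667$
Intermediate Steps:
$g = \frac{8}{3}$ ($g = \left(- \frac{1}{3}\right) \left(-8\right) = \frac{8}{3} \approx 2.6667$)
$P{\left(w,C \right)} = 5 + C + w + C w$ ($P{\left(w,C \right)} = \left(C + w\right) + \left(C w + 5\right) = \left(C + w\right) + \left(5 + C w\right) = 5 + C + w + C w$)
$28 + P{\left(-8,g \right)} \left(-1\right) = 28 + \left(5 + \frac{8}{3} - 8 + \frac{8}{3} \left(-8\right)\right) \left(-1\right) = 28 + \left(5 + \frac{8}{3} - 8 - \frac{64}{3}\right) \left(-1\right) = 28 - - \frac{65}{3} = 28 + \frac{65}{3} = \frac{149}{3}$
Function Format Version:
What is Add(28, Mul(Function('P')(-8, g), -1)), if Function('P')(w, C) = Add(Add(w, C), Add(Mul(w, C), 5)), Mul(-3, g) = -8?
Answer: Rational(149, 3) ≈ 49.667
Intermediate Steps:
g = Rational(8, 3) (g = Mul(Rational(-1, 3), -8) = Rational(8, 3) ≈ 2.6667)
Function('P')(w, C) = Add(5, C, w, Mul(C, w)) (Function('P')(w, C) = Add(Add(C, w), Add(Mul(C, w), 5)) = Add(Add(C, w), Add(5, Mul(C, w))) = Add(5, C, w, Mul(C, w)))
Add(28, Mul(Function('P')(-8, g), -1)) = Add(28, Mul(Add(5, Rational(8, 3), -8, Mul(Rational(8, 3), -8)), -1)) = Add(28, Mul(Add(5, Rational(8, 3), -8, Rational(-64, 3)), -1)) = Add(28, Mul(Rational(-65, 3), -1)) = Add(28, Rational(65, 3)) = Rational(149, 3)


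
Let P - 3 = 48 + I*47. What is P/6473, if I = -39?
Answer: -1782/6473 ≈ -0.27530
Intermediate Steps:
P = -1782 (P = 3 + (48 - 39*47) = 3 + (48 - 1833) = 3 - 1785 = -1782)
P/6473 = -1782/6473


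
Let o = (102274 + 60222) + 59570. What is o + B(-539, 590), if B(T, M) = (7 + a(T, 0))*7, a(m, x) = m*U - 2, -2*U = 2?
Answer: 225874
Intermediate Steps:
o = 222066 (o = 162496 + 59570 = 222066)
U = -1 (U = -½*2 = -1)
a(m, x) = -2 - m (a(m, x) = m*(-1) - 2 = -m - 2 = -2 - m)
B(T, M) = 35 - 7*T (B(T, M) = (7 + (-2 - T))*7 = (5 - T)*7 = 35 - 7*T)
o + B(-539, 590) = 222066 + (35 - 7*(-539)) = 222066 + (35 + 3773) = 222066 + 3808 = 225874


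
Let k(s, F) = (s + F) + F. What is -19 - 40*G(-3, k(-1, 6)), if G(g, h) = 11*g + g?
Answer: 1421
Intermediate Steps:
k(s, F) = s + 2*F (k(s, F) = (F + s) + F = s + 2*F)
G(g, h) = 12*g
-19 - 40*G(-3, k(-1, 6)) = -19 - 480*(-3) = -19 - 40*(-36) = -19 + 1440 = 1421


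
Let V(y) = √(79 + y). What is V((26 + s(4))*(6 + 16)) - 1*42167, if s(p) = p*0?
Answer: -42167 + √651 ≈ -42142.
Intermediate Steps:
s(p) = 0
V((26 + s(4))*(6 + 16)) - 1*42167 = √(79 + (26 + 0)*(6 + 16)) - 1*42167 = √(79 + 26*22) - 42167 = √(79 + 572) - 42167 = √651 - 42167 = -42167 + √651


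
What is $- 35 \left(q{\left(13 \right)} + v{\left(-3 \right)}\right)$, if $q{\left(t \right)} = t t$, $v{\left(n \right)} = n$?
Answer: $-5810$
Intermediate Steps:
$q{\left(t \right)} = t^{2}$
$- 35 \left(q{\left(13 \right)} + v{\left(-3 \right)}\right) = - 35 \left(13^{2} - 3\right) = - 35 \left(169 - 3\right) = \left(-35\right) 166 = -5810$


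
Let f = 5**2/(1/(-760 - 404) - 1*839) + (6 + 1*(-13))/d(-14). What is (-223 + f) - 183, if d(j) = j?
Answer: -792078367/1953194 ≈ -405.53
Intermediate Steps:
f = 918397/1953194 (f = 5**2/(1/(-760 - 404) - 1*839) + (6 + 1*(-13))/(-14) = 25/(1/(-1164) - 839) + (6 - 13)*(-1/14) = 25/(-1/1164 - 839) - 7*(-1/14) = 25/(-976597/1164) + 1/2 = 25*(-1164/976597) + 1/2 = -29100/976597 + 1/2 = 918397/1953194 ≈ 0.47020)
(-223 + f) - 183 = (-223 + 918397/1953194) - 183 = -434643865/1953194 - 183 = -792078367/1953194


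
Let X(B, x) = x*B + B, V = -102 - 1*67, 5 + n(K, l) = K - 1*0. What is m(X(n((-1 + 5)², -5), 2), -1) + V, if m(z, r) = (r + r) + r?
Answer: -172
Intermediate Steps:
n(K, l) = -5 + K (n(K, l) = -5 + (K - 1*0) = -5 + (K + 0) = -5 + K)
V = -169 (V = -102 - 67 = -169)
X(B, x) = B + B*x (X(B, x) = B*x + B = B + B*x)
m(z, r) = 3*r (m(z, r) = 2*r + r = 3*r)
m(X(n((-1 + 5)², -5), 2), -1) + V = 3*(-1) - 169 = -3 - 169 = -172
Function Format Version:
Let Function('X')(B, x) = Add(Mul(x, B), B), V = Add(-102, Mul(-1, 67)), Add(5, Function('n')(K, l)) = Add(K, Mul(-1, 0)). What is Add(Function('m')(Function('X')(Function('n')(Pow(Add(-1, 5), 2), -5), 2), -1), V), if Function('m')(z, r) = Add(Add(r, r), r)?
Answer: -172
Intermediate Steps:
Function('n')(K, l) = Add(-5, K) (Function('n')(K, l) = Add(-5, Add(K, Mul(-1, 0))) = Add(-5, Add(K, 0)) = Add(-5, K))
V = -169 (V = Add(-102, -67) = -169)
Function('X')(B, x) = Add(B, Mul(B, x)) (Function('X')(B, x) = Add(Mul(B, x), B) = Add(B, Mul(B, x)))
Function('m')(z, r) = Mul(3, r) (Function('m')(z, r) = Add(Mul(2, r), r) = Mul(3, r))
Add(Function('m')(Function('X')(Function('n')(Pow(Add(-1, 5), 2), -5), 2), -1), V) = Add(Mul(3, -1), -169) = Add(-3, -169) = -172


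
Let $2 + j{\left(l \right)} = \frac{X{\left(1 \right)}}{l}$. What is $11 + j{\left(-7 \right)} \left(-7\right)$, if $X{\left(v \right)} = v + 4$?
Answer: $30$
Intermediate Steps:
$X{\left(v \right)} = 4 + v$
$j{\left(l \right)} = -2 + \frac{5}{l}$ ($j{\left(l \right)} = -2 + \frac{4 + 1}{l} = -2 + \frac{5}{l}$)
$11 + j{\left(-7 \right)} \left(-7\right) = 11 + \left(-2 + \frac{5}{-7}\right) \left(-7\right) = 11 + \left(-2 + 5 \left(- \frac{1}{7}\right)\right) \left(-7\right) = 11 + \left(-2 - \frac{5}{7}\right) \left(-7\right) = 11 - -19 = 11 + 19 = 30$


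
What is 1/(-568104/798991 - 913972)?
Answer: -798991/730255970356 ≈ -1.0941e-6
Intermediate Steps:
1/(-568104/798991 - 913972) = 1/(-730255970356/798991) = -798991/730255970356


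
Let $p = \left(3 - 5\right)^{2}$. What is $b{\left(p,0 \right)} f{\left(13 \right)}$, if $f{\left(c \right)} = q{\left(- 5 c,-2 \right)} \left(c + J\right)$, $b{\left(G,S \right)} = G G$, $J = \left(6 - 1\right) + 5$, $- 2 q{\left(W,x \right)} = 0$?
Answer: $0$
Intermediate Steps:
$q{\left(W,x \right)} = 0$ ($q{\left(W,x \right)} = \left(- \frac{1}{2}\right) 0 = 0$)
$J = 10$ ($J = 5 + 5 = 10$)
$p = 4$ ($p = \left(-2\right)^{2} = 4$)
$b{\left(G,S \right)} = G^{2}$
$f{\left(c \right)} = 0$ ($f{\left(c \right)} = 0 \left(c + 10\right) = 0 \left(10 + c\right) = 0$)
$b{\left(p,0 \right)} f{\left(13 \right)} = 4^{2} \cdot 0 = 16 \cdot 0 = 0$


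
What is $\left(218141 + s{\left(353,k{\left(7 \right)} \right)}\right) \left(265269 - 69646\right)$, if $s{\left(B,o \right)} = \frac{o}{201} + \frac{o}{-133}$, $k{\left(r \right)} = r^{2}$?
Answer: $\frac{162969609426869}{3819} \approx 4.2673 \cdot 10^{10}$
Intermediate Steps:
$s{\left(B,o \right)} = - \frac{68 o}{26733}$ ($s{\left(B,o \right)} = o \frac{1}{201} + o \left(- \frac{1}{133}\right) = \frac{o}{201} - \frac{o}{133} = - \frac{68 o}{26733}$)
$\left(218141 + s{\left(353,k{\left(7 \right)} \right)}\right) \left(265269 - 69646\right) = \left(218141 - \frac{68 \cdot 7^{2}}{26733}\right) \left(265269 - 69646\right) = \left(218141 - \frac{476}{3819}\right) 195623 = \frac{833080003}{3819} \cdot 195623 = \frac{162969609426869}{3819}$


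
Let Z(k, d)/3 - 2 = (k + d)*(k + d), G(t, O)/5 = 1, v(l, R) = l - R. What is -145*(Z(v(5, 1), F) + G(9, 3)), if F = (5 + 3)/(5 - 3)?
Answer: -29435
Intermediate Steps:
F = 4 (F = 8/2 = 8*(½) = 4)
G(t, O) = 5 (G(t, O) = 5*1 = 5)
Z(k, d) = 6 + 3*(d + k)² (Z(k, d) = 6 + 3*((k + d)*(k + d)) = 6 + 3*((d + k)*(d + k)) = 6 + 3*(d + k)²)
-145*(Z(v(5, 1), F) + G(9, 3)) = -145*((6 + 3*(4 + (5 - 1*1))²) + 5) = -145*((6 + 3*(4 + (5 - 1))²) + 5) = -145*((6 + 3*(4 + 4)²) + 5) = -145*((6 + 3*8²) + 5) = -145*((6 + 3*64) + 5) = -145*((6 + 192) + 5) = -145*(198 + 5) = -145*203 = -29435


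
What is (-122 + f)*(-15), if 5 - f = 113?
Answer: 3450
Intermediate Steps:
f = -108 (f = 5 - 1*113 = 5 - 113 = -108)
(-122 + f)*(-15) = (-122 - 108)*(-15) = -230*(-15) = 3450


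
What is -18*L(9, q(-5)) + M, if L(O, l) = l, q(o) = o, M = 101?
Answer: 191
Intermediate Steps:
-18*L(9, q(-5)) + M = -18*(-5) + 101 = 90 + 101 = 191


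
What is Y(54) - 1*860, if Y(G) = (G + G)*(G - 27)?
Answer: 2056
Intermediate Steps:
Y(G) = 2*G*(-27 + G) (Y(G) = (2*G)*(-27 + G) = 2*G*(-27 + G))
Y(54) - 1*860 = 2*54*(-27 + 54) - 1*860 = 2*54*27 - 860 = 2916 - 860 = 2056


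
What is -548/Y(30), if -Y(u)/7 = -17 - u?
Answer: -548/329 ≈ -1.6657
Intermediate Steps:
Y(u) = 119 + 7*u (Y(u) = -7*(-17 - u) = 119 + 7*u)
-548/Y(30) = -548/(119 + 7*30) = -548/(119 + 210) = -548/329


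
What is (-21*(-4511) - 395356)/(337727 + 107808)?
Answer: -60125/89107 ≈ -0.67475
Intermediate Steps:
(-21*(-4511) - 395356)/(337727 + 107808) = (94731 - 395356)/445535 = -300625*1/445535 = -60125/89107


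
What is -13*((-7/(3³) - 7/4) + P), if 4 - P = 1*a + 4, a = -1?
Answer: 1417/108 ≈ 13.120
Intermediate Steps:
P = 1 (P = 4 - (1*(-1) + 4) = 4 - (-1 + 4) = 4 - 1*3 = 4 - 3 = 1)
-13*((-7/(3³) - 7/4) + P) = -13*((-7/(3³) - 7/4) + 1) = -13*((-7/27 - 7*¼) + 1) = -13*((-7*1/27 - 7/4) + 1) = -13*((-7/27 - 7/4) + 1) = -13*(-217/108 + 1) = -13*(-109/108) = 1417/108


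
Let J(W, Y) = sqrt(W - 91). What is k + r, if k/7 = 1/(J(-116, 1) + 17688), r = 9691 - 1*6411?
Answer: 342066377032/104288517 - 7*I*sqrt(23)/104288517 ≈ 3280.0 - 3.219e-7*I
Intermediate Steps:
r = 3280 (r = 9691 - 6411 = 3280)
J(W, Y) = sqrt(-91 + W)
k = 7/(17688 + 3*I*sqrt(23)) (k = 7/(sqrt(-91 - 116) + 17688) = 7/(sqrt(-207) + 17688) = 7/(3*I*sqrt(23) + 17688) = 7/(17688 + 3*I*sqrt(23)) ≈ 0.00039575 - 3.219e-7*I)
k + r = (41272/104288517 - 7*I*sqrt(23)/104288517) + 3280 = 342066377032/104288517 - 7*I*sqrt(23)/104288517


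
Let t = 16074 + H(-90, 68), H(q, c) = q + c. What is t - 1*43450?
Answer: -27398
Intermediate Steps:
H(q, c) = c + q
t = 16052 (t = 16074 + (68 - 90) = 16074 - 22 = 16052)
t - 1*43450 = 16052 - 1*43450 = 16052 - 43450 = -27398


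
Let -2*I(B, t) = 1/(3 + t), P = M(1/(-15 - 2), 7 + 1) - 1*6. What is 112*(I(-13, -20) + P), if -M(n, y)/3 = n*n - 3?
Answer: 97720/289 ≈ 338.13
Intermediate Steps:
M(n, y) = 9 - 3*n**2 (M(n, y) = -3*(n*n - 3) = -3*(n**2 - 3) = -3*(-3 + n**2) = 9 - 3*n**2)
P = 864/289 (P = (9 - 3/(-15 - 2)**2) - 1*6 = (9 - 3*(1/(-17))**2) - 6 = (9 - 3*(-1/17)**2) - 6 = (9 - 3*1/289) - 6 = (9 - 3/289) - 6 = 2598/289 - 6 = 864/289 ≈ 2.9896)
I(B, t) = -1/(2*(3 + t))
112*(I(-13, -20) + P) = 112*(-1/(6 + 2*(-20)) + 864/289) = 112*(-1/(6 - 40) + 864/289) = 112*(-1/(-34) + 864/289) = 112*(-1*(-1/34) + 864/289) = 112*(1/34 + 864/289) = 112*(1745/578) = 97720/289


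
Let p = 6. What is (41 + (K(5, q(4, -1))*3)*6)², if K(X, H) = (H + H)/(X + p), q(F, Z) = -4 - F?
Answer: 26569/121 ≈ 219.58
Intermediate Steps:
K(X, H) = 2*H/(6 + X) (K(X, H) = (H + H)/(X + 6) = (2*H)/(6 + X) = 2*H/(6 + X))
(41 + (K(5, q(4, -1))*3)*6)² = (41 + ((2*(-4 - 1*4)/(6 + 5))*3)*6)² = (41 + ((2*(-4 - 4)/11)*3)*6)² = (41 + ((2*(-8)*(1/11))*3)*6)² = (41 - 16/11*3*6)² = (41 - 48/11*6)² = (41 - 288/11)² = (163/11)² = 26569/121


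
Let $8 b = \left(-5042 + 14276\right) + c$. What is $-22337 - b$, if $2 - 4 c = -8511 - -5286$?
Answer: $- \frac{754947}{32} \approx -23592.0$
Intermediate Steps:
$c = \frac{3227}{4}$ ($c = \frac{1}{2} - \frac{-8511 - -5286}{4} = \frac{1}{2} - \frac{-8511 + 5286}{4} = \frac{1}{2} - - \frac{3225}{4} = \frac{1}{2} + \frac{3225}{4} = \frac{3227}{4} \approx 806.75$)
$b = \frac{40163}{32}$ ($b = \frac{\left(-5042 + 14276\right) + \frac{3227}{4}}{8} = \frac{9234 + \frac{3227}{4}}{8} = \frac{1}{8} \cdot \frac{40163}{4} = \frac{40163}{32} \approx 1255.1$)
$-22337 - b = -22337 - \frac{40163}{32} = - \frac{754947}{32}$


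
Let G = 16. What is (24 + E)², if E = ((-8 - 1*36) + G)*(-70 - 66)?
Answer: 14684224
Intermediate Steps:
E = 3808 (E = ((-8 - 1*36) + 16)*(-70 - 66) = ((-8 - 36) + 16)*(-136) = (-44 + 16)*(-136) = -28*(-136) = 3808)
(24 + E)² = (24 + 3808)² = 3832² = 14684224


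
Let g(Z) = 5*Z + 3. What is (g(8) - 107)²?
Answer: 4096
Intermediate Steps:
g(Z) = 3 + 5*Z
(g(8) - 107)² = ((3 + 5*8) - 107)² = ((3 + 40) - 107)² = (43 - 107)² = (-64)² = 4096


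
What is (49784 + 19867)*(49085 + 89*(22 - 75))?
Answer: 3090275568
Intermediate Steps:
(49784 + 19867)*(49085 + 89*(22 - 75)) = 69651*(49085 + 89*(-53)) = 69651*(49085 - 4717) = 69651*44368 = 3090275568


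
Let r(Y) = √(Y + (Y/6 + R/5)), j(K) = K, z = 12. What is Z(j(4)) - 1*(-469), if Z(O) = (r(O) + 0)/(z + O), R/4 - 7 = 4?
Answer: 469 + √3030/240 ≈ 469.23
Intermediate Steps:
R = 44 (R = 28 + 4*4 = 28 + 16 = 44)
r(Y) = √(44/5 + 7*Y/6) (r(Y) = √(Y + (Y/6 + 44/5)) = √(Y + (44/5 + Y/6)) = √(44/5 + 7*Y/6))
Z(O) = √(7920 + 1050*O)/(30*(12 + O)) (Z(O) = (√(7920 + 1050*O)/30 + 0)/(12 + O) = (√(7920 + 1050*O)/30)/(12 + O) = √(7920 + 1050*O)/(30*(12 + O)))
Z(j(4)) - 1*(-469) = √(7920 + 1050*4)/(30*(12 + 4)) - 1*(-469) = (1/30)*√(7920 + 4200)/16 + 469 = (1/30)*(1/16)*√12120 + 469 = (1/30)*(1/16)*(2*√3030) + 469 = √3030/240 + 469 = 469 + √3030/240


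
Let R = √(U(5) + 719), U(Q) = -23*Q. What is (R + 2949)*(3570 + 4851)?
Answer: 24833529 + 16842*√151 ≈ 2.5040e+7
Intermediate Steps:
R = 2*√151 (R = √(-23*5 + 719) = √(-115 + 719) = √604 = 2*√151 ≈ 24.576)
(R + 2949)*(3570 + 4851) = (2*√151 + 2949)*(3570 + 4851) = (2949 + 2*√151)*8421 = 24833529 + 16842*√151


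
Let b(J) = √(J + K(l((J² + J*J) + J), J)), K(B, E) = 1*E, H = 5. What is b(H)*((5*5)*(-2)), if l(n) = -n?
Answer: -50*√10 ≈ -158.11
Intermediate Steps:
K(B, E) = E
b(J) = √2*√J (b(J) = √(J + J) = √(2*J) = √2*√J)
b(H)*((5*5)*(-2)) = (√2*√5)*((5*5)*(-2)) = √10*(25*(-2)) = √10*(-50) = -50*√10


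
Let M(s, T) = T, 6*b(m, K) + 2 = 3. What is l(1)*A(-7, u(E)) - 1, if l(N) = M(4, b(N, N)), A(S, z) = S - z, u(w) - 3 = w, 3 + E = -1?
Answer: -2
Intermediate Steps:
E = -4 (E = -3 - 1 = -4)
b(m, K) = ⅙ (b(m, K) = -⅓ + (⅙)*3 = -⅓ + ½ = ⅙)
u(w) = 3 + w
l(N) = ⅙
l(1)*A(-7, u(E)) - 1 = (-7 - (3 - 4))/6 - 1 = (-7 - 1*(-1))/6 - 1 = (-7 + 1)/6 - 1 = (⅙)*(-6) - 1 = -1 - 1 = -2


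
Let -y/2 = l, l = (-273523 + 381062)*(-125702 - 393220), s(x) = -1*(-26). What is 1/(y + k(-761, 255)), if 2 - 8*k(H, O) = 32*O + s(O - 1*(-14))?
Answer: 1/111608704893 ≈ 8.9599e-12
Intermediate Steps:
s(x) = 26
l = -55804352958 (l = 107539*(-518922) = -55804352958)
y = 111608705916 (y = -2*(-55804352958) = 111608705916)
k(H, O) = -3 - 4*O (k(H, O) = ¼ - (32*O + 26)/8 = ¼ - (26 + 32*O)/8 = ¼ + (-13/4 - 4*O) = -3 - 4*O)
1/(y + k(-761, 255)) = 1/(111608705916 + (-3 - 4*255)) = 1/(111608705916 + (-3 - 1020)) = 1/(111608705916 - 1023) = 1/111608704893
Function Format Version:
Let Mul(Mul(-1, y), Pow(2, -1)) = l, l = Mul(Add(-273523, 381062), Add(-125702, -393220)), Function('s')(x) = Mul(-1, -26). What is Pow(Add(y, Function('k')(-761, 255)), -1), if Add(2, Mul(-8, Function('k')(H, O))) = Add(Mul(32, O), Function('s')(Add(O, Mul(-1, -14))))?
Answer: Rational(1, 111608704893) ≈ 8.9599e-12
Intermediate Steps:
Function('s')(x) = 26
l = -55804352958 (l = Mul(107539, -518922) = -55804352958)
y = 111608705916 (y = Mul(-2, -55804352958) = 111608705916)
Function('k')(H, O) = Add(-3, Mul(-4, O)) (Function('k')(H, O) = Add(Rational(1, 4), Mul(Rational(-1, 8), Add(Mul(32, O), 26))) = Add(Rational(1, 4), Mul(Rational(-1, 8), Add(26, Mul(32, O)))) = Add(Rational(1, 4), Add(Rational(-13, 4), Mul(-4, O))) = Add(-3, Mul(-4, O)))
Pow(Add(y, Function('k')(-761, 255)), -1) = Pow(Add(111608705916, Add(-3, Mul(-4, 255))), -1) = Pow(Add(111608705916, Add(-3, -1020)), -1) = Pow(Add(111608705916, -1023), -1) = Pow(111608704893, -1) = Rational(1, 111608704893)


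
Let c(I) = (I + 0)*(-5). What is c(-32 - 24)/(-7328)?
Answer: -35/916 ≈ -0.038210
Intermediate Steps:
c(I) = -5*I (c(I) = I*(-5) = -5*I)
c(-32 - 24)/(-7328) = -5*(-32 - 24)/(-7328) = -5*(-56)*(-1/7328) = 280*(-1/7328) = -35/916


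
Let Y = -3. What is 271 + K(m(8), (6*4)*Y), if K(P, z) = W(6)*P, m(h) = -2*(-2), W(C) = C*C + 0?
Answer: 415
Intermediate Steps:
W(C) = C² (W(C) = C² + 0 = C²)
m(h) = 4
K(P, z) = 36*P (K(P, z) = 6²*P = 36*P)
271 + K(m(8), (6*4)*Y) = 271 + 36*4 = 271 + 144 = 415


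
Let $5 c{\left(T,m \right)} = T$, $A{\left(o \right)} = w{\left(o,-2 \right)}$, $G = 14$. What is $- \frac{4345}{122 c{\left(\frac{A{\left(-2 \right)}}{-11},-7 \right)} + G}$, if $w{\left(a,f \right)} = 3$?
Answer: $- \frac{238975}{404} \approx -591.52$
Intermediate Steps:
$A{\left(o \right)} = 3$
$c{\left(T,m \right)} = \frac{T}{5}$
$- \frac{4345}{122 c{\left(\frac{A{\left(-2 \right)}}{-11},-7 \right)} + G} = - \frac{4345}{122 \frac{3 \frac{1}{-11}}{5} + 14} = - \frac{4345}{122 \frac{3 \left(- \frac{1}{11}\right)}{5} + 14} = - \frac{4345}{122 \cdot \frac{1}{5} \left(- \frac{3}{11}\right) + 14} = - \frac{4345}{122 \left(- \frac{3}{55}\right) + 14} = - \frac{4345}{- \frac{366}{55} + 14} = - \frac{4345}{\frac{404}{55}} = \left(-4345\right) \frac{55}{404} = - \frac{238975}{404}$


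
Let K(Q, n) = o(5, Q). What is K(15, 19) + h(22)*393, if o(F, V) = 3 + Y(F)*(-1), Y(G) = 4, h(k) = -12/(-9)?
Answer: 523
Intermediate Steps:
h(k) = 4/3 (h(k) = -12*(-⅑) = 4/3)
o(F, V) = -1 (o(F, V) = 3 + 4*(-1) = 3 - 4 = -1)
K(Q, n) = -1
K(15, 19) + h(22)*393 = -1 + (4/3)*393 = -1 + 524 = 523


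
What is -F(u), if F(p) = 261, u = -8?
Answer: -261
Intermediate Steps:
-F(u) = -1*261 = -261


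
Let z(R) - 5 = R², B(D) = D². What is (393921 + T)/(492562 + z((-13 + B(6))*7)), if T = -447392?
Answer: -53471/518488 ≈ -0.10313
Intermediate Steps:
z(R) = 5 + R²
(393921 + T)/(492562 + z((-13 + B(6))*7)) = (393921 - 447392)/(492562 + (5 + ((-13 + 6²)*7)²)) = -53471/(492562 + (5 + ((-13 + 36)*7)²)) = -53471/(492562 + (5 + (23*7)²)) = -53471/(492562 + (5 + 161²)) = -53471/(492562 + (5 + 25921)) = -53471/(492562 + 25926) = -53471/518488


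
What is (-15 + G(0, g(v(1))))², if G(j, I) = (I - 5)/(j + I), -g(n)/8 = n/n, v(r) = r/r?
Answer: 11449/64 ≈ 178.89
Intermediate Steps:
v(r) = 1
g(n) = -8 (g(n) = -8*n/n = -8*1 = -8)
G(j, I) = (-5 + I)/(I + j)
(-15 + G(0, g(v(1))))² = (-15 + (-5 - 8)/(-8 + 0))² = (-15 - 13/(-8))² = (-15 - ⅛*(-13))² = (-15 + 13/8)² = (-107/8)² = 11449/64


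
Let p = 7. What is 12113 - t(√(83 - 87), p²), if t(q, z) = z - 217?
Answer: 12281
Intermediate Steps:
t(q, z) = -217 + z
12113 - t(√(83 - 87), p²) = 12113 - (-217 + 7²) = 12113 - (-217 + 49) = 12113 - 1*(-168) = 12113 + 168 = 12281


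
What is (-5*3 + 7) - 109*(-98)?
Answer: 10674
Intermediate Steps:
(-5*3 + 7) - 109*(-98) = (-15 + 7) + 10682 = -8 + 10682 = 10674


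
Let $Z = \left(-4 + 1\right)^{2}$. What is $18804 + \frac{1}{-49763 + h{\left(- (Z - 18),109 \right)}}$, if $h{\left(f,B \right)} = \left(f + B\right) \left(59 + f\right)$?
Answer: $\frac{784860155}{41739} \approx 18804.0$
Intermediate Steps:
$Z = 9$ ($Z = \left(-3\right)^{2} = 9$)
$h{\left(f,B \right)} = \left(59 + f\right) \left(B + f\right)$ ($h{\left(f,B \right)} = \left(B + f\right) \left(59 + f\right) = \left(59 + f\right) \left(B + f\right)$)
$18804 + \frac{1}{-49763 + h{\left(- (Z - 18),109 \right)}} = 18804 + \frac{1}{-49763 + \left(\left(- (9 - 18)\right)^{2} + 59 \cdot 109 + 59 \left(- (9 - 18)\right) + 109 \left(- (9 - 18)\right)\right)} = 18804 + \frac{1}{-49763 + \left(\left(- (9 - 18)\right)^{2} + 6431 + 59 \left(- (9 - 18)\right) + 109 \left(- (9 - 18)\right)\right)} = 18804 + \frac{1}{-49763 + \left(\left(\left(-1\right) \left(-9\right)\right)^{2} + 6431 + 59 \left(\left(-1\right) \left(-9\right)\right) + 109 \left(\left(-1\right) \left(-9\right)\right)\right)} = 18804 + \frac{1}{-49763 + \left(9^{2} + 6431 + 59 \cdot 9 + 109 \cdot 9\right)} = 18804 + \frac{1}{-49763 + \left(81 + 6431 + 531 + 981\right)} = 18804 + \frac{1}{-49763 + 8024} = 18804 + \frac{1}{-41739} = 18804 - \frac{1}{41739} = \frac{784860155}{41739}$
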